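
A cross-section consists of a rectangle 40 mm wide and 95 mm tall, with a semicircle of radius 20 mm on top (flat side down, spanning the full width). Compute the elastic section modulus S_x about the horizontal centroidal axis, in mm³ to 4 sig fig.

Decompose the section into non-overlapping parts with the origin at the bottom-left of its bounding rectangle.
Rectangular body: 40 × 95, A = 3 800 mm², y = 47.5 mm, Ī = 2 857 917 mm⁴.
Semicircular cap: semicircle r = 20, A = 628.319 mm², y = 103.488 mm, Ī = 17561.1 mm⁴.
Centroid: ȳ = ΣA·y / ΣA = 55.444 mm.
Transfer each piece to the horizontal centroidal axis using Ī + A·d² with d = y − 55.444:
  rectangular body: d = -7.94398 mm → contributes +3 097 722 mm⁴
  semicircular cap: d = 48.0443 mm → contributes +1 467 880 mm⁴
Total I = 4 565 602 mm⁴.
Extreme fibre distance c = 59.556 mm; S = I/c = 76660.6 mm³.

S_x ≈ 7.666 × 10⁴ mm³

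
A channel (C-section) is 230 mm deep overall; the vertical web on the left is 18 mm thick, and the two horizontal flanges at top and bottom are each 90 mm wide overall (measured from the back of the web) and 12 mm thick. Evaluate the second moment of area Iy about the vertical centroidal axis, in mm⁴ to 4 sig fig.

Iy ≈ 3.327 × 10⁶ mm⁴

Decompose the section into non-overlapping parts with the origin at the bottom-left of its bounding rectangle.
Web: 18 × 230, A = 4 140 mm², x = 9 mm, Ī = 111 780 mm⁴.
Top flange (beyond web): 72 × 12, A = 864 mm², x = 54 mm, Ī = 373 248 mm⁴.
Bottom flange (beyond web): 72 × 12, A = 864 mm², x = 54 mm, Ī = 373 248 mm⁴.
Centroid: x̄ = ΣA·x / ΣA = 22.2515 mm.
Transfer each piece to the vertical centroidal axis using Ī + A·d² with d = x − 22.2515:
  web: d = -13.2515 mm → contributes +838 777 mm⁴
  top flange (beyond web): d = 31.7485 mm → contributes +1 244 130 mm⁴
  bottom flange (beyond web): d = 31.7485 mm → contributes +1 244 130 mm⁴
Total I = 3 327 037 mm⁴.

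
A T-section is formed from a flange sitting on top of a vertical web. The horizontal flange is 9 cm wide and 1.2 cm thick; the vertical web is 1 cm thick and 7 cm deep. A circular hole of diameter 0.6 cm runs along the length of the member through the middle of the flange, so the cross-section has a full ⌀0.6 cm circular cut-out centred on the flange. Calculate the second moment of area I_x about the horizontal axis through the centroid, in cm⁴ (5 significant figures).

I_x ≈ 100.52 cm⁴

Split into non-overlapping primitives; take the origin at the lower-left of the bounding box.
Flange: 9 × 1.2, A = 10.8 cm², y = 7.6 cm, Ī = 1.296 cm⁴.
Web: 1 × 7, A = 7 cm², y = 3.5 cm, Ī = 28.58333 cm⁴.
Hole (subtracted): ⌀0.6, A = 0.2827433 cm², y = 7.6 cm, Ī = 0.006361725 cm⁴.
Centroid: ȳ = ΣA·y / ΣA = 5.961616 cm.
Transfer each piece to the horizontal axis through the centroid using Ī + A·d² with d = y − 5.961616:
  flange: d = 1.638384 cm → contributes +30.28648 cm⁴
  web: d = -2.461616 cm → contributes +71.00019 cm⁴
  hole: d = 1.638384 cm → contributes −0.7653306 cm⁴
Total I = 100.5213 cm⁴.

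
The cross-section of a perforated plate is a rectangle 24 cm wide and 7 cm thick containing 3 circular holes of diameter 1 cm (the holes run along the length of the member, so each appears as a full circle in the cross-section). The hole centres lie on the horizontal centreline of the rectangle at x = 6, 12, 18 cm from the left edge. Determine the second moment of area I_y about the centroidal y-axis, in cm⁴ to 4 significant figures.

Break the section into simple shapes (no overlaps), measuring from the bottom-left corner of the bounding box.
Plate: 24 × 7, A = 168 cm², x = 12 cm, Ī = 8 064 cm⁴.
Hole 1 (subtracted): ⌀1, A = 0.785398 cm², x = 6 cm, Ī = 0.0490874 cm⁴.
Hole 2 (subtracted): ⌀1, A = 0.785398 cm², x = 12 cm, Ī = 0.0490874 cm⁴.
Hole 3 (subtracted): ⌀1, A = 0.785398 cm², x = 18 cm, Ī = 0.0490874 cm⁴.
By symmetry the centroid is at mid-width, x̄ = 12 cm.
Transfer each piece to the centroidal y-axis using Ī + A·d² with d = x − 12:
  plate: d = 0 cm → contributes +8 064 cm⁴
  hole 1: d = -6 cm → contributes −28.3234 cm⁴
  hole 2: d = 0 cm → contributes −0.0490874 cm⁴
  hole 3: d = 6 cm → contributes −28.3234 cm⁴
Total I = 8007.3 cm⁴.

I_y ≈ 8007 cm⁴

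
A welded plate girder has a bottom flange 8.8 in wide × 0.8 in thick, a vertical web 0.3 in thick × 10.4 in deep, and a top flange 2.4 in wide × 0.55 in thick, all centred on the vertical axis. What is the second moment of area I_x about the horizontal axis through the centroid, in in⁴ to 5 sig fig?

I_x ≈ 198.57 in⁴

Treat the section as a set of non-overlapping primitives; coordinates are from the bounding-box lower-left.
Bottom plate: 8.8 × 0.8, A = 7.04 in², y = 0.4 in, Ī = 0.3754667 in⁴.
Web plate: 0.3 × 10.4, A = 3.12 in², y = 6 in, Ī = 28.1216 in⁴.
Top plate: 2.4 × 0.55, A = 1.32 in², y = 11.475 in, Ī = 0.033275 in⁴.
Centroid: ȳ = ΣA·y / ΣA = 3.195383 in.
Transfer each piece to the horizontal axis through the centroid using Ī + A·d² with d = y − 3.195383:
  bottom plate: d = -2.795383 in → contributes +55.38721 in⁴
  web plate: d = 2.804617 in → contributes +52.66313 in⁴
  top plate: d = 8.279617 in → contributes +90.52199 in⁴
Total I = 198.5723 in⁴.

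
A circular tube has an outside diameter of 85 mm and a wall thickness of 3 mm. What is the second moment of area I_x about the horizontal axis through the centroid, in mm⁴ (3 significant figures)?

Split into non-overlapping primitives; take the origin at the lower-left of the bounding box.
Outer circle: ⌀85, A = 5674.5 mm², y = 42.5 mm, Ī = 2 562 392 mm⁴.
Bore (subtracted): ⌀79, A = 4901.7 mm², y = 42.5 mm, Ī = 1 911 958 mm⁴.
By symmetry the centroid is at mid-height, ȳ = 42.5 mm.
All pieces are centred on the horizontal axis through the centroid, so I = ΣĪ (holes subtracted) = 650 435 mm⁴.

I_x ≈ 6.50 × 10⁵ mm⁴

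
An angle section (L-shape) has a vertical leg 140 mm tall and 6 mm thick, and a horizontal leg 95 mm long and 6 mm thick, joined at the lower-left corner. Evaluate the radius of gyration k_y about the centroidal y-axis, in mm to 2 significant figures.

k_y ≈ 28 mm

Split into non-overlapping primitives; take the origin at the lower-left of the bounding box.
Vertical leg: 6 × 140, A = 840 mm², x = 3 mm, Ī = 2 520 mm⁴.
Horizontal leg (remainder): 89 × 6, A = 534 mm², x = 50.5 mm, Ī = 352 485 mm⁴.
Centroid: x̄ = ΣA·x / ΣA = 21.46 mm.
Transfer each piece to the centroidal y-axis using Ī + A·d² with d = x − 21.46:
  vertical leg: d = -18.46 mm → contributes +288 790 mm⁴
  horizontal leg (remainder): d = 29.04 mm → contributes +802 797 mm⁴
Total I = 1 091 586 mm⁴.
Radius of gyration: k = √(I/A) = √(1 091 586 / 1 374) = 28.19 mm.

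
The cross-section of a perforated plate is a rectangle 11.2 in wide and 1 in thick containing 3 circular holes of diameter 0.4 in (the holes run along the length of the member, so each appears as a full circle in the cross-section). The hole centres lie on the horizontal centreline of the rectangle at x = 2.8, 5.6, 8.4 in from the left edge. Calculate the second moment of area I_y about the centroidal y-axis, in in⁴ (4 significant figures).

Break the section into simple shapes (no overlaps), measuring from the bottom-left corner of the bounding box.
Plate: 11.2 × 1, A = 11.2 in², x = 5.6 in, Ī = 117.077 in⁴.
Hole 1 (subtracted): ⌀0.4, A = 0.125664 in², x = 2.8 in, Ī = 0.00125664 in⁴.
Hole 2 (subtracted): ⌀0.4, A = 0.125664 in², x = 5.6 in, Ī = 0.00125664 in⁴.
Hole 3 (subtracted): ⌀0.4, A = 0.125664 in², x = 8.4 in, Ī = 0.00125664 in⁴.
By symmetry the centroid is at mid-width, x̄ = 5.6 in.
Transfer each piece to the centroidal y-axis using Ī + A·d² with d = x − 5.6:
  plate: d = 0 in → contributes +117.077 in⁴
  hole 1: d = -2.8 in → contributes −0.98646 in⁴
  hole 2: d = 0 in → contributes −0.00125664 in⁴
  hole 3: d = 2.8 in → contributes −0.98646 in⁴
Total I = 115.103 in⁴.

I_y ≈ 115.1 in⁴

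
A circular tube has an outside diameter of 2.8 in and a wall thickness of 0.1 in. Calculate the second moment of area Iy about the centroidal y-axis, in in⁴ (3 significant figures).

Iy ≈ 0.774 in⁴

Treat the section as a set of non-overlapping primitives; coordinates are from the bounding-box lower-left.
Outer circle: ⌀2.8, A = 6.1575 in², x = 1.4 in, Ī = 3.0172 in⁴.
Bore (subtracted): ⌀2.6, A = 5.3093 in², x = 1.4 in, Ī = 2.2432 in⁴.
By symmetry the centroid is at mid-width, x̄ = 1.4 in.
All pieces are centred on the centroidal y-axis, so I = ΣĪ (holes subtracted) = 0.77401 in⁴.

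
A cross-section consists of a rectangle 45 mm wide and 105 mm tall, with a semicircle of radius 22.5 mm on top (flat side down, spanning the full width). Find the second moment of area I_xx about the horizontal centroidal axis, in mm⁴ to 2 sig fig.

I_xx ≈ 7.0 × 10⁶ mm⁴

Break the section into simple shapes (no overlaps), measuring from the bottom-left corner of the bounding box.
Rectangular body: 45 × 105, A = 4 725 mm², y = 52.5 mm, Ī = 4 341 094 mm⁴.
Semicircular cap: semicircle r = 22.5, A = 795.2 mm², y = 114.5 mm, Ī = 28 130 mm⁴.
Centroid: ȳ = ΣA·y / ΣA = 61.44 mm.
Transfer each piece to the horizontal centroidal axis using Ī + A·d² with d = y − 61.44:
  rectangular body: d = -8.939 mm → contributes +4 718 608 mm⁴
  semicircular cap: d = 53.11 mm → contributes +2 271 237 mm⁴
Total I = 6 989 845 mm⁴.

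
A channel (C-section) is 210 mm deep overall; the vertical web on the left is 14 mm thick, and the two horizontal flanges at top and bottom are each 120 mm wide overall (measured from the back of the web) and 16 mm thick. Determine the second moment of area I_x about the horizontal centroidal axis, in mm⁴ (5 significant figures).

Split into non-overlapping primitives; take the origin at the lower-left of the bounding box.
Web: 14 × 210, A = 2 940 mm², y = 105 mm, Ī = 10 804 500 mm⁴.
Top flange (beyond web): 106 × 16, A = 1 696 mm², y = 202 mm, Ī = 36181.33 mm⁴.
Bottom flange (beyond web): 106 × 16, A = 1 696 mm², y = 8 mm, Ī = 36181.33 mm⁴.
By symmetry the centroid is at mid-height, ȳ = 105 mm.
Transfer each piece to the horizontal centroidal axis using Ī + A·d² with d = y − 105:
  web: d = 0 mm → contributes +10 804 500 mm⁴
  top flange (beyond web): d = 97 mm → contributes +15 993 845 mm⁴
  bottom flange (beyond web): d = -97 mm → contributes +15 993 845 mm⁴
Total I = 42 792 191 mm⁴.

I_x ≈ 4.2792 × 10⁷ mm⁴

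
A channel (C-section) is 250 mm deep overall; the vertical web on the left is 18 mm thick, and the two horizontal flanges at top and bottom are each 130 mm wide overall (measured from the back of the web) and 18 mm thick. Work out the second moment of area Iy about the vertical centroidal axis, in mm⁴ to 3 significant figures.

Iy ≈ 1.33 × 10⁷ mm⁴

Split into non-overlapping primitives; take the origin at the lower-left of the bounding box.
Web: 18 × 250, A = 4 500 mm², x = 9 mm, Ī = 121 500 mm⁴.
Top flange (beyond web): 112 × 18, A = 2 016 mm², x = 74 mm, Ī = 2 107 392 mm⁴.
Bottom flange (beyond web): 112 × 18, A = 2 016 mm², x = 74 mm, Ī = 2 107 392 mm⁴.
Centroid: x̄ = ΣA·x / ΣA = 39.717 mm.
Transfer each piece to the vertical centroidal axis using Ī + A·d² with d = x − 39.717:
  web: d = -30.717 mm → contributes +4 367 486 mm⁴
  top flange (beyond web): d = 34.283 mm → contributes +4 476 804 mm⁴
  bottom flange (beyond web): d = 34.283 mm → contributes +4 476 804 mm⁴
Total I = 13 321 094 mm⁴.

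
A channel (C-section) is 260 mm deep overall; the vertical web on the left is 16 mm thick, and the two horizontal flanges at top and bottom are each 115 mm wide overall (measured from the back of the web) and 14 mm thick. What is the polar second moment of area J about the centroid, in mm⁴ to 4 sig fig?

J ≈ 7.327 × 10⁷ mm⁴

Decompose the section into non-overlapping parts with the origin at the bottom-left of its bounding rectangle.
Web: 16 × 260, A = 4 160 mm², y = 130 mm, Ī = 23 434 667 mm⁴.
Top flange (beyond web): 99 × 14, A = 1 386 mm², y = 253 mm, Ī = 22 638 mm⁴.
Bottom flange (beyond web): 99 × 14, A = 1 386 mm², y = 7 mm, Ī = 22 638 mm⁴.
By symmetry the centroid is at mid-height, ȳ = 130 mm.
Transfer each piece to the centroidal x-axis using Ī + A·d² with d = y − 130:
  web: d = 0 mm → contributes +23 434 667 mm⁴
  top flange (beyond web): d = 123 mm → contributes +20 991 432 mm⁴
  bottom flange (beyond web): d = -123 mm → contributes +20 991 432 mm⁴
Total I = 65 417 531 mm⁴.
For the y-axis: x̄ = 30.9934 mm.
Repeating about the centroidal y-axis gives I_y = 7 852 790 mm⁴.
Polar second moment: J = I_x + I_y = 73 270 321 mm⁴.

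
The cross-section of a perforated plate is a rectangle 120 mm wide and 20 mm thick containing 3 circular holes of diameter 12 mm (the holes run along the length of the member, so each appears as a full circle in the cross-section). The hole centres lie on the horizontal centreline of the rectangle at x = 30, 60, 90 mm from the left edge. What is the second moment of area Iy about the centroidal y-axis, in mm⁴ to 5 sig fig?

Iy ≈ 2.6734 × 10⁶ mm⁴

Break the section into simple shapes (no overlaps), measuring from the bottom-left corner of the bounding box.
Plate: 120 × 20, A = 2 400 mm², x = 60 mm, Ī = 2 880 000 mm⁴.
Hole 1 (subtracted): ⌀12, A = 113.0973 mm², x = 30 mm, Ī = 1017.876 mm⁴.
Hole 2 (subtracted): ⌀12, A = 113.0973 mm², x = 60 mm, Ī = 1017.876 mm⁴.
Hole 3 (subtracted): ⌀12, A = 113.0973 mm², x = 90 mm, Ī = 1017.876 mm⁴.
By symmetry the centroid is at mid-width, x̄ = 60 mm.
Transfer each piece to the centroidal y-axis using Ī + A·d² with d = x − 60:
  plate: d = 0 mm → contributes +2 880 000 mm⁴
  hole 1: d = -30 mm → contributes −102805.5 mm⁴
  hole 2: d = 0 mm → contributes −1017.876 mm⁴
  hole 3: d = 30 mm → contributes −102805.5 mm⁴
Total I = 2 673 371 mm⁴.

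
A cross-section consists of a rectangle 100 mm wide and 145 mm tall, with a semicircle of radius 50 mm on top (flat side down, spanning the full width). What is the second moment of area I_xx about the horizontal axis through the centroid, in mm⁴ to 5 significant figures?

I_xx ≈ 5.3233 × 10⁷ mm⁴

Split into non-overlapping primitives; take the origin at the lower-left of the bounding box.
Rectangular body: 100 × 145, A = 14 500 mm², y = 72.5 mm, Ī = 25 405 208 mm⁴.
Semicircular cap: semicircle r = 50, A = 3926.991 mm², y = 166.2207 mm, Ī = 685 981 mm⁴.
Centroid: ȳ = ΣA·y / ΣA = 92.47288 mm.
Transfer each piece to the horizontal axis through the centroid using Ī + A·d² with d = y − 92.47288:
  rectangular body: d = -19.97288 mm → contributes +31 189 492 mm⁴
  semicircular cap: d = 73.74777 mm → contributes +22 043 840 mm⁴
Total I = 53 233 332 mm⁴.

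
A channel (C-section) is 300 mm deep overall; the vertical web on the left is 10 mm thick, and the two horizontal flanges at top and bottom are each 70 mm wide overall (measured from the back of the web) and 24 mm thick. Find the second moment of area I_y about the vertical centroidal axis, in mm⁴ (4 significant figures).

Split into non-overlapping primitives; take the origin at the lower-left of the bounding box.
Web: 10 × 300, A = 3 000 mm², x = 5 mm, Ī = 25 000 mm⁴.
Top flange (beyond web): 60 × 24, A = 1 440 mm², x = 40 mm, Ī = 432 000 mm⁴.
Bottom flange (beyond web): 60 × 24, A = 1 440 mm², x = 40 mm, Ī = 432 000 mm⁴.
Centroid: x̄ = ΣA·x / ΣA = 22.1429 mm.
Transfer each piece to the vertical centroidal axis using Ī + A·d² with d = x − 22.1429:
  web: d = -17.1429 mm → contributes +906 633 mm⁴
  top flange (beyond web): d = 17.8571 mm → contributes +891 184 mm⁴
  bottom flange (beyond web): d = 17.8571 mm → contributes +891 184 mm⁴
Total I = 2 689 000 mm⁴.

I_y ≈ 2.689 × 10⁶ mm⁴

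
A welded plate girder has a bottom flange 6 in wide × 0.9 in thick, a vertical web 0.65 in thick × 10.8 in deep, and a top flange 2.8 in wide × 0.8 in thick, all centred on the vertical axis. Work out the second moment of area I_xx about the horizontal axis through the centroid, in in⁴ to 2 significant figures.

I_xx ≈ 310 in⁴

Split into non-overlapping primitives; take the origin at the lower-left of the bounding box.
Bottom plate: 6 × 0.9, A = 5.4 in², y = 0.45 in, Ī = 0.3645 in⁴.
Web plate: 0.65 × 10.8, A = 7.02 in², y = 6.3 in, Ī = 68.23 in⁴.
Top plate: 2.8 × 0.8, A = 2.24 in², y = 12.1 in, Ī = 0.1195 in⁴.
Centroid: ȳ = ΣA·y / ΣA = 5.031 in.
Transfer each piece to the horizontal axis through the centroid using Ī + A·d² with d = y − 5.031:
  bottom plate: d = -4.581 in → contributes +113.7 in⁴
  web plate: d = 1.269 in → contributes +79.53 in⁴
  top plate: d = 7.069 in → contributes +112 in⁴
Total I = 305.3 in⁴.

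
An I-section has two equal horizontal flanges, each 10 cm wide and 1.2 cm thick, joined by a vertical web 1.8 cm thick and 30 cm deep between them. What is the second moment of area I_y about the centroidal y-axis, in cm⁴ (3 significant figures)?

I_y ≈ 215 cm⁴

Treat the section as a set of non-overlapping primitives; coordinates are from the bounding-box lower-left.
Bottom flange: 10 × 1.2, A = 12 cm², x = 5 cm, Ī = 100 cm⁴.
Web: 1.8 × 30, A = 54 cm², x = 5 cm, Ī = 14.58 cm⁴.
Top flange: 10 × 1.2, A = 12 cm², x = 5 cm, Ī = 100 cm⁴.
By symmetry the centroid is at mid-width, x̄ = 5 cm.
All pieces are centred on the centroidal y-axis, so I = ΣĪ = 214.58 cm⁴.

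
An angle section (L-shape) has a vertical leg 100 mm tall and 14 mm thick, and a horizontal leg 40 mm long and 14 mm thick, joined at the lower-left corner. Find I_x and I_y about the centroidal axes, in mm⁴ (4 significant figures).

Decompose the section into non-overlapping parts with the origin at the bottom-left of its bounding rectangle.
Vertical leg: 14 × 100, A = 1 400 mm², y = 50 mm, Ī = 1 166 667 mm⁴.
Horizontal leg (remainder): 26 × 14, A = 364 mm², y = 7 mm, Ī = 5945.33 mm⁴.
Centroid: ȳ = ΣA·y / ΣA = 41.127 mm.
Transfer each piece to the centroidal x-axis using Ī + A·d² with d = y − 41.127:
  vertical leg: d = 8.87302 mm → contributes +1 276 889 mm⁴
  horizontal leg (remainder): d = -34.127 mm → contributes +429 878 mm⁴
Total I = 1 706 768 mm⁴.
For the y-axis: x̄ = 11.127 mm.
Repeating about the centroidal y-axis gives I_y = 158 928 mm⁴.

I_x ≈ 1.707 × 10⁶ mm⁴, I_y ≈ 1.589 × 10⁵ mm⁴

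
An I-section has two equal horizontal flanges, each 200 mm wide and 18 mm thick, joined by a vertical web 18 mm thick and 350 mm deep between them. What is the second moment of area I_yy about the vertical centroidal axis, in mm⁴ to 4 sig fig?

I_yy ≈ 2.417 × 10⁷ mm⁴

Decompose the section into non-overlapping parts with the origin at the bottom-left of its bounding rectangle.
Bottom flange: 200 × 18, A = 3 600 mm², x = 100 mm, Ī = 12 000 000 mm⁴.
Web: 18 × 350, A = 6 300 mm², x = 100 mm, Ī = 170 100 mm⁴.
Top flange: 200 × 18, A = 3 600 mm², x = 100 mm, Ī = 12 000 000 mm⁴.
By symmetry the centroid is at mid-width, x̄ = 100 mm.
All pieces are centred on the vertical centroidal axis, so I = ΣĪ = 24 170 100 mm⁴.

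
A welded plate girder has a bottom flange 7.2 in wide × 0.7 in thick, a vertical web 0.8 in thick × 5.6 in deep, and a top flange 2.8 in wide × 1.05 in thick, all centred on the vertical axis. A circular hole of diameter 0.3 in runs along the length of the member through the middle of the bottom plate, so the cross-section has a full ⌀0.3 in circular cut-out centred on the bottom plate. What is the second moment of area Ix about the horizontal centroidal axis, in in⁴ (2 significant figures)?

Treat the section as a set of non-overlapping primitives; coordinates are from the bounding-box lower-left.
Bottom plate: 7.2 × 0.7, A = 5.04 in², y = 0.35 in, Ī = 0.2058 in⁴.
Web plate: 0.8 × 5.6, A = 4.48 in², y = 3.5 in, Ī = 11.71 in⁴.
Top plate: 2.8 × 1.05, A = 2.94 in², y = 6.825 in, Ī = 0.2701 in⁴.
Hole (subtracted): ⌀0.3, A = 0.07069 in², y = 0.35 in, Ī = 0.0003976 in⁴.
Centroid: ȳ = ΣA·y / ΣA = 3.026 in.
Transfer each piece to the horizontal centroidal axis using Ī + A·d² with d = y − 3.026:
  bottom plate: d = -2.676 in → contributes +36.29 in⁴
  web plate: d = 0.4744 in → contributes +12.72 in⁴
  top plate: d = 3.799 in → contributes +42.71 in⁴
  hole: d = -2.676 in → contributes −0.5064 in⁴
Total I = 91.21 in⁴.

Ix ≈ 91 in⁴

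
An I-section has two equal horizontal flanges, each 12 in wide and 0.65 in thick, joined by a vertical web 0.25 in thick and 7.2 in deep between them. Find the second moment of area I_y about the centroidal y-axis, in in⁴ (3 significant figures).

Break the section into simple shapes (no overlaps), measuring from the bottom-left corner of the bounding box.
Bottom flange: 12 × 0.65, A = 7.8 in², x = 6 in, Ī = 93.6 in⁴.
Web: 0.25 × 7.2, A = 1.8 in², x = 6 in, Ī = 0.009375 in⁴.
Top flange: 12 × 0.65, A = 7.8 in², x = 6 in, Ī = 93.6 in⁴.
By symmetry the centroid is at mid-width, x̄ = 6 in.
All pieces are centred on the centroidal y-axis, so I = ΣĪ = 187.21 in⁴.

I_y ≈ 187 in⁴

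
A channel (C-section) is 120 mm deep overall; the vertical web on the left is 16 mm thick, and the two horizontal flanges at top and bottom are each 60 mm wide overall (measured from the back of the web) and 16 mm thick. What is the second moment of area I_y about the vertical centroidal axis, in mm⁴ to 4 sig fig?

I_y ≈ 9.992 × 10⁵ mm⁴

Decompose the section into non-overlapping parts with the origin at the bottom-left of its bounding rectangle.
Web: 16 × 120, A = 1 920 mm², x = 8 mm, Ī = 40 960 mm⁴.
Top flange (beyond web): 44 × 16, A = 704 mm², x = 38 mm, Ī = 113 579 mm⁴.
Bottom flange (beyond web): 44 × 16, A = 704 mm², x = 38 mm, Ī = 113 579 mm⁴.
Centroid: x̄ = ΣA·x / ΣA = 20.6923 mm.
Transfer each piece to the vertical centroidal axis using Ī + A·d² with d = x − 20.6923:
  web: d = -12.6923 mm → contributes +350 262 mm⁴
  top flange (beyond web): d = 17.3077 mm → contributes +324 466 mm⁴
  bottom flange (beyond web): d = 17.3077 mm → contributes +324 466 mm⁴
Total I = 999 194 mm⁴.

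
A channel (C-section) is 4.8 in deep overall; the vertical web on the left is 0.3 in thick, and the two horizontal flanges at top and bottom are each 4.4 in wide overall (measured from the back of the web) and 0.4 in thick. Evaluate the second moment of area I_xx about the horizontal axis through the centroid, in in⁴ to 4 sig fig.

I_xx ≈ 18.68 in⁴

Split into non-overlapping primitives; take the origin at the lower-left of the bounding box.
Web: 0.3 × 4.8, A = 1.44 in², y = 2.4 in, Ī = 2.7648 in⁴.
Top flange (beyond web): 4.1 × 0.4, A = 1.64 in², y = 4.6 in, Ī = 0.0218667 in⁴.
Bottom flange (beyond web): 4.1 × 0.4, A = 1.64 in², y = 0.2 in, Ī = 0.0218667 in⁴.
By symmetry the centroid is at mid-height, ȳ = 2.4 in.
Transfer each piece to the horizontal axis through the centroid using Ī + A·d² with d = y − 2.4:
  web: d = 0 in → contributes +2.7648 in⁴
  top flange (beyond web): d = 2.2 in → contributes +7.95947 in⁴
  bottom flange (beyond web): d = -2.2 in → contributes +7.95947 in⁴
Total I = 18.6837 in⁴.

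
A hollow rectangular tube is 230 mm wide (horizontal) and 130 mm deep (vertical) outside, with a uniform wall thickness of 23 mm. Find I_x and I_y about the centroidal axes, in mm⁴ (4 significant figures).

Break the section into simple shapes (no overlaps), measuring from the bottom-left corner of the bounding box.
Outer rectangle: 230 × 130, A = 29 900 mm², y = 65 mm, Ī = 42 109 167 mm⁴.
Inner void (subtracted): 184 × 84, A = 15 456 mm², y = 65 mm, Ī = 9 088 128 mm⁴.
By symmetry the centroid is at mid-height, ȳ = 65 mm.
All pieces are centred on the centroidal x-axis, so I = ΣĪ (holes subtracted) = 33 021 039 mm⁴.
Repeating about the centroidal y-axis gives I_y = 88 202 639 mm⁴.

I_x ≈ 3.302 × 10⁷ mm⁴, I_y ≈ 8.820 × 10⁷ mm⁴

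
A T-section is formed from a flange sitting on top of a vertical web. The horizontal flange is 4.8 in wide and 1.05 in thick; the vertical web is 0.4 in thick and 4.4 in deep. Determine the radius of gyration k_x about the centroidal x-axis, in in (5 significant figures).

Split into non-overlapping primitives; take the origin at the lower-left of the bounding box.
Flange: 4.8 × 1.05, A = 5.04 in², y = 4.925 in, Ī = 0.46305 in⁴.
Web: 0.4 × 4.4, A = 1.76 in², y = 2.2 in, Ī = 2.839467 in⁴.
Centroid: ȳ = ΣA·y / ΣA = 4.219706 in.
Transfer each piece to the centroidal x-axis using Ī + A·d² with d = y − 4.219706:
  flange: d = 0.7052941 in → contributes +2.970147 in⁴
  web: d = -2.019706 in → contributes +10.01888 in⁴
Total I = 12.98903 in⁴.
Radius of gyration: k = √(I/A) = √(12.98903 / 6.8) = 1.382082 in.

k_x ≈ 1.3821 in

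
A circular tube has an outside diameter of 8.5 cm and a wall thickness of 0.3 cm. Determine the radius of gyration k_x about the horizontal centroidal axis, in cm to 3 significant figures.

k_x ≈ 2.90 cm

Decompose the section into non-overlapping parts with the origin at the bottom-left of its bounding rectangle.
Outer circle: ⌀8.5, A = 56.745 cm², y = 4.25 cm, Ī = 256.24 cm⁴.
Bore (subtracted): ⌀7.9, A = 49.017 cm², y = 4.25 cm, Ī = 191.2 cm⁴.
By symmetry the centroid is at mid-height, ȳ = 4.25 cm.
All pieces are centred on the horizontal centroidal axis, so I = ΣĪ (holes subtracted) = 65.043 cm⁴.
Radius of gyration: k = √(I/A) = √(65.043 / 7.7283) = 2.9011 cm.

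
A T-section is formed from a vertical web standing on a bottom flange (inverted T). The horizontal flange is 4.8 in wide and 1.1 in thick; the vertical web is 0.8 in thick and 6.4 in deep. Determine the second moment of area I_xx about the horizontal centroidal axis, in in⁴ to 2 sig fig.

I_xx ≈ 55 in⁴

Break the section into simple shapes (no overlaps), measuring from the bottom-left corner of the bounding box.
Flange: 4.8 × 1.1, A = 5.28 in², y = 0.55 in, Ī = 0.5324 in⁴.
Web: 0.8 × 6.4, A = 5.12 in², y = 4.3 in, Ī = 17.48 in⁴.
Centroid: ȳ = ΣA·y / ΣA = 2.396 in.
Transfer each piece to the horizontal centroidal axis using Ī + A·d² with d = y − 2.396:
  flange: d = -1.846 in → contributes +18.53 in⁴
  web: d = 1.904 in → contributes +36.03 in⁴
Total I = 54.56 in⁴.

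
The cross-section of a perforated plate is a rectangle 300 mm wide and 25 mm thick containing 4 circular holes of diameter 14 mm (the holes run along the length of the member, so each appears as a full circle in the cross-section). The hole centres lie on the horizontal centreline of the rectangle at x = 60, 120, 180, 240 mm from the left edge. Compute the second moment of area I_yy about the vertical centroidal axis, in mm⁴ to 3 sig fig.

Split into non-overlapping primitives; take the origin at the lower-left of the bounding box.
Plate: 300 × 25, A = 7 500 mm², x = 150 mm, Ī = 56 250 000 mm⁴.
Hole 1 (subtracted): ⌀14, A = 153.94 mm², x = 60 mm, Ī = 1885.7 mm⁴.
Hole 2 (subtracted): ⌀14, A = 153.94 mm², x = 120 mm, Ī = 1885.7 mm⁴.
Hole 3 (subtracted): ⌀14, A = 153.94 mm², x = 180 mm, Ī = 1885.7 mm⁴.
Hole 4 (subtracted): ⌀14, A = 153.94 mm², x = 240 mm, Ī = 1885.7 mm⁴.
By symmetry the centroid is at mid-width, x̄ = 150 mm.
Transfer each piece to the vertical centroidal axis using Ī + A·d² with d = x − 150:
  plate: d = 0 mm → contributes +56 250 000 mm⁴
  hole 1: d = -90 mm → contributes −1 248 784 mm⁴
  hole 2: d = -30 mm → contributes −140 430 mm⁴
  hole 3: d = 30 mm → contributes −140 430 mm⁴
  hole 4: d = 90 mm → contributes −1 248 784 mm⁴
Total I = 53 471 572 mm⁴.

I_yy ≈ 5.35 × 10⁷ mm⁴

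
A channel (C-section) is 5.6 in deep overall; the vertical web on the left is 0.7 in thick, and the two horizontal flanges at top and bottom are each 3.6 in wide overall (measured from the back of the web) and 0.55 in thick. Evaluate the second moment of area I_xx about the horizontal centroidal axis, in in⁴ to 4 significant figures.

I_xx ≈ 30.66 in⁴

Decompose the section into non-overlapping parts with the origin at the bottom-left of its bounding rectangle.
Web: 0.7 × 5.6, A = 3.92 in², y = 2.8 in, Ī = 10.2443 in⁴.
Top flange (beyond web): 2.9 × 0.55, A = 1.595 in², y = 5.325 in, Ī = 0.0402073 in⁴.
Bottom flange (beyond web): 2.9 × 0.55, A = 1.595 in², y = 0.275 in, Ī = 0.0402073 in⁴.
By symmetry the centroid is at mid-height, ȳ = 2.8 in.
Transfer each piece to the horizontal centroidal axis using Ī + A·d² with d = y − 2.8:
  web: d = 0 in → contributes +10.2443 in⁴
  top flange (beyond web): d = 2.525 in → contributes +10.2093 in⁴
  bottom flange (beyond web): d = -2.525 in → contributes +10.2093 in⁴
Total I = 30.6629 in⁴.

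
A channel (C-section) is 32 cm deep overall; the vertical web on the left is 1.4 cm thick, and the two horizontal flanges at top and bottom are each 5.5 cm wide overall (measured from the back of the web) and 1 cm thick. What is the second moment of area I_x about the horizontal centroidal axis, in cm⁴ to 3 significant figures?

Split into non-overlapping primitives; take the origin at the lower-left of the bounding box.
Web: 1.4 × 32, A = 44.8 cm², y = 16 cm, Ī = 3822.9 cm⁴.
Top flange (beyond web): 4.1 × 1, A = 4.1 cm², y = 31.5 cm, Ī = 0.34167 cm⁴.
Bottom flange (beyond web): 4.1 × 1, A = 4.1 cm², y = 0.5 cm, Ī = 0.34167 cm⁴.
By symmetry the centroid is at mid-height, ȳ = 16 cm.
Transfer each piece to the horizontal centroidal axis using Ī + A·d² with d = y − 16:
  web: d = 0 cm → contributes +3822.9 cm⁴
  top flange (beyond web): d = 15.5 cm → contributes +985.37 cm⁴
  bottom flange (beyond web): d = -15.5 cm → contributes +985.37 cm⁴
Total I = 5793.7 cm⁴.

I_x ≈ 5790 cm⁴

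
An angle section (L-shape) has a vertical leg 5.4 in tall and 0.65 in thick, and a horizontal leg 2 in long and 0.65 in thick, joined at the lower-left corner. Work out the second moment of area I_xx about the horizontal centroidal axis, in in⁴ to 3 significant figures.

Treat the section as a set of non-overlapping primitives; coordinates are from the bounding-box lower-left.
Vertical leg: 0.65 × 5.4, A = 3.51 in², y = 2.7 in, Ī = 8.5293 in⁴.
Horizontal leg (remainder): 1.35 × 0.65, A = 0.8775 in², y = 0.325 in, Ī = 0.030895 in⁴.
Centroid: ȳ = ΣA·y / ΣA = 2.225 in.
Transfer each piece to the horizontal centroidal axis using Ī + A·d² with d = y − 2.225:
  vertical leg: d = 0.475 in → contributes +9.3212 in⁴
  horizontal leg (remainder): d = -1.9 in → contributes +3.1987 in⁴
Total I = 12.52 in⁴.

I_xx ≈ 12.5 in⁴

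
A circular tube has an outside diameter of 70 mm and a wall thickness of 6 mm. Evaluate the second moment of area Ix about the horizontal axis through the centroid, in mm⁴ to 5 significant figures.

Break the section into simple shapes (no overlaps), measuring from the bottom-left corner of the bounding box.
Outer circle: ⌀70, A = 3848.451 mm², y = 35 mm, Ī = 1 178 588 mm⁴.
Bore (subtracted): ⌀58, A = 2642.079 mm², y = 35 mm, Ī = 555497.2 mm⁴.
By symmetry the centroid is at mid-height, ȳ = 35 mm.
All pieces are centred on the horizontal axis through the centroid, so I = ΣĪ (holes subtracted) = 623090.9 mm⁴.

Ix ≈ 6.2309 × 10⁵ mm⁴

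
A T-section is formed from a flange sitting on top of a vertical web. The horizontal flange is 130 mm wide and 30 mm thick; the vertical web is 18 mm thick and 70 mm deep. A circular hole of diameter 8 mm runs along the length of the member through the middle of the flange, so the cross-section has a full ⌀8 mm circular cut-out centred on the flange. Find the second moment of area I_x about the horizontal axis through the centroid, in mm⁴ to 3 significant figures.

I_x ≈ 3.18 × 10⁶ mm⁴

Break the section into simple shapes (no overlaps), measuring from the bottom-left corner of the bounding box.
Flange: 130 × 30, A = 3 900 mm², y = 85 mm, Ī = 292 500 mm⁴.
Web: 18 × 70, A = 1 260 mm², y = 35 mm, Ī = 514 500 mm⁴.
Hole (subtracted): ⌀8, A = 50.265 mm², y = 85 mm, Ī = 201.06 mm⁴.
Centroid: ȳ = ΣA·y / ΣA = 72.671 mm.
Transfer each piece to the horizontal axis through the centroid using Ī + A·d² with d = y − 72.671:
  flange: d = 12.329 mm → contributes +885 356 mm⁴
  web: d = -37.671 mm → contributes +2 302 533 mm⁴
  hole: d = 12.329 mm → contributes −7842.1 mm⁴
Total I = 3 180 046 mm⁴.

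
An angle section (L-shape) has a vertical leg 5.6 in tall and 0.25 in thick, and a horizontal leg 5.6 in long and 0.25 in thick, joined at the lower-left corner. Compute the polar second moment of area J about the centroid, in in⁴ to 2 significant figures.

Treat the section as a set of non-overlapping primitives; coordinates are from the bounding-box lower-left.
Vertical leg: 0.25 × 5.6, A = 1.4 in², y = 2.8 in, Ī = 3.659 in⁴.
Horizontal leg (remainder): 5.35 × 0.25, A = 1.338 in², y = 0.125 in, Ī = 0.006966 in⁴.
Centroid: ȳ = ΣA·y / ΣA = 1.493 in.
Transfer each piece to the centroidal x-axis using Ī + A·d² with d = y − 1.493:
  vertical leg: d = 1.307 in → contributes +6.05 in⁴
  horizontal leg (remainder): d = -1.368 in → contributes +2.51 in⁴
Total I = 8.56 in⁴.
For the y-axis: x̄ = 1.493 in.
Repeating about the centroidal y-axis gives I_y = 8.56 in⁴.
Polar second moment: J = I_x + I_y = 17.12 in⁴.

J ≈ 17 in⁴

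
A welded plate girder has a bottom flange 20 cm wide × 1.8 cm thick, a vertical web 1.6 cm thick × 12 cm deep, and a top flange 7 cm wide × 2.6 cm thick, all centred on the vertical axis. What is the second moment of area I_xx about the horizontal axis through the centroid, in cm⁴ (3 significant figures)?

Break the section into simple shapes (no overlaps), measuring from the bottom-left corner of the bounding box.
Bottom plate: 20 × 1.8, A = 36 cm², y = 0.9 cm, Ī = 9.72 cm⁴.
Web plate: 1.6 × 12, A = 19.2 cm², y = 7.8 cm, Ī = 230.4 cm⁴.
Top plate: 7 × 2.6, A = 18.2 cm², y = 15.1 cm, Ī = 10.253 cm⁴.
Centroid: ȳ = ΣA·y / ΣA = 6.2259 cm.
Transfer each piece to the horizontal axis through the centroid using Ī + A·d² with d = y − 6.2259:
  bottom plate: d = -5.3259 cm → contributes +1030.9 cm⁴
  web plate: d = 1.5741 cm → contributes +277.97 cm⁴
  top plate: d = 8.8741 cm → contributes +1443.5 cm⁴
Total I = 2752.3 cm⁴.

I_xx ≈ 2750 cm⁴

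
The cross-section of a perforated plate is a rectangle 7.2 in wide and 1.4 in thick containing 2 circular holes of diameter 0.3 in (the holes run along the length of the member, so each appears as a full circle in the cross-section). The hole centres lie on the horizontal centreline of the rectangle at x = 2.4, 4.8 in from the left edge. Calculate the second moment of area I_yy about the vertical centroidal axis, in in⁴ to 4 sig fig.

I_yy ≈ 43.34 in⁴

Split into non-overlapping primitives; take the origin at the lower-left of the bounding box.
Plate: 7.2 × 1.4, A = 10.08 in², x = 3.6 in, Ī = 43.5456 in⁴.
Hole 1 (subtracted): ⌀0.3, A = 0.0706858 in², x = 2.4 in, Ī = 0.000397608 in⁴.
Hole 2 (subtracted): ⌀0.3, A = 0.0706858 in², x = 4.8 in, Ī = 0.000397608 in⁴.
By symmetry the centroid is at mid-width, x̄ = 3.6 in.
Transfer each piece to the vertical centroidal axis using Ī + A·d² with d = x − 3.6:
  plate: d = 0 in → contributes +43.5456 in⁴
  hole 1: d = -1.2 in → contributes −0.102185 in⁴
  hole 2: d = 1.2 in → contributes −0.102185 in⁴
Total I = 43.3412 in⁴.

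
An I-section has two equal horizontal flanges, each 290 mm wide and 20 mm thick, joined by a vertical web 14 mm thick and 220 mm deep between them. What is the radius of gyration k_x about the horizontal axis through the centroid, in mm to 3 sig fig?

k_x ≈ 111 mm

Treat the section as a set of non-overlapping primitives; coordinates are from the bounding-box lower-left.
Bottom flange: 290 × 20, A = 5 800 mm², y = 10 mm, Ī = 193 333 mm⁴.
Web: 14 × 220, A = 3 080 mm², y = 130 mm, Ī = 12 422 667 mm⁴.
Top flange: 290 × 20, A = 5 800 mm², y = 250 mm, Ī = 193 333 mm⁴.
By symmetry the centroid is at mid-height, ȳ = 130 mm.
Transfer each piece to the horizontal axis through the centroid using Ī + A·d² with d = y − 130:
  bottom flange: d = -120 mm → contributes +83 713 333 mm⁴
  web: d = 0 mm → contributes +12 422 667 mm⁴
  top flange: d = 120 mm → contributes +83 713 333 mm⁴
Total I = 179 849 333 mm⁴.
Radius of gyration: k = √(I/A) = √(179 849 333 / 14 680) = 110.69 mm.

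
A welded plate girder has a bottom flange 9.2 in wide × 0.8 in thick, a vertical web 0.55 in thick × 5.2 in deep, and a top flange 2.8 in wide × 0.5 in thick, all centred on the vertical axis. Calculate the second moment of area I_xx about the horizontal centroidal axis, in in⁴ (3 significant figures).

I_xx ≈ 56.3 in⁴

Break the section into simple shapes (no overlaps), measuring from the bottom-left corner of the bounding box.
Bottom plate: 9.2 × 0.8, A = 7.36 in², y = 0.4 in, Ī = 0.39253 in⁴.
Web plate: 0.55 × 5.2, A = 2.86 in², y = 3.4 in, Ī = 6.4445 in⁴.
Top plate: 2.8 × 0.5, A = 1.4 in², y = 6.25 in, Ī = 0.029167 in⁴.
Centroid: ȳ = ΣA·y / ΣA = 1.8432 in.
Transfer each piece to the horizontal centroidal axis using Ī + A·d² with d = y − 1.8432:
  bottom plate: d = -1.4432 in → contributes +15.722 in⁴
  web plate: d = 1.5568 in → contributes +13.376 in⁴
  top plate: d = 4.4068 in → contributes +27.217 in⁴
Total I = 56.315 in⁴.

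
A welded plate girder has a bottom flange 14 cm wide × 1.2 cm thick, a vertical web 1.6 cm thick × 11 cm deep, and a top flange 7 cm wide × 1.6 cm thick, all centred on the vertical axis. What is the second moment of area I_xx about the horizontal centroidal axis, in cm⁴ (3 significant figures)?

Treat the section as a set of non-overlapping primitives; coordinates are from the bounding-box lower-left.
Bottom plate: 14 × 1.2, A = 16.8 cm², y = 0.6 cm, Ī = 2.016 cm⁴.
Web plate: 1.6 × 11, A = 17.6 cm², y = 6.7 cm, Ī = 177.47 cm⁴.
Top plate: 7 × 1.6, A = 11.2 cm², y = 13 cm, Ī = 2.3893 cm⁴.
Centroid: ȳ = ΣA·y / ΣA = 6 cm.
Transfer each piece to the horizontal centroidal axis using Ī + A·d² with d = y − 6:
  bottom plate: d = -5.4 cm → contributes +491.9 cm⁴
  web plate: d = 0.7 cm → contributes +186.09 cm⁴
  top plate: d = 7 cm → contributes +551.19 cm⁴
Total I = 1229.2 cm⁴.

I_xx ≈ 1230 cm⁴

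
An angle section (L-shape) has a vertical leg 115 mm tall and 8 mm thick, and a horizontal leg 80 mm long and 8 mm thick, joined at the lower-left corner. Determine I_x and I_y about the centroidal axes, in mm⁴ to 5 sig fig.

Treat the section as a set of non-overlapping primitives; coordinates are from the bounding-box lower-left.
Vertical leg: 8 × 115, A = 920 mm², y = 57.5 mm, Ī = 1 013 917 mm⁴.
Horizontal leg (remainder): 72 × 8, A = 576 mm², y = 4 mm, Ī = 3 072 mm⁴.
Centroid: ȳ = ΣA·y / ΣA = 36.90107 mm.
Transfer each piece to the centroidal x-axis using Ī + A·d² with d = y − 36.90107:
  vertical leg: d = 20.59893 mm → contributes +1 404 287 mm⁴
  horizontal leg (remainder): d = -32.90107 mm → contributes +626580.7 mm⁴
Total I = 2 030 868 mm⁴.
For the y-axis: x̄ = 19.40107 mm.
Repeating about the centroidal y-axis gives I_y = 820 498 mm⁴.

I_x ≈ 2.0309 × 10⁶ mm⁴, I_y ≈ 8.2050 × 10⁵ mm⁴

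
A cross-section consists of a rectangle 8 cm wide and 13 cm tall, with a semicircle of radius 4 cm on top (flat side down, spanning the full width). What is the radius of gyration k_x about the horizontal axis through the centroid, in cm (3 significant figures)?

k_x ≈ 4.70 cm

Break the section into simple shapes (no overlaps), measuring from the bottom-left corner of the bounding box.
Rectangular body: 8 × 13, A = 104 cm², y = 6.5 cm, Ī = 1464.7 cm⁴.
Semicircular cap: semicircle r = 4, A = 25.133 cm², y = 14.698 cm, Ī = 28.098 cm⁴.
Centroid: ȳ = ΣA·y / ΣA = 8.0955 cm.
Transfer each piece to the horizontal axis through the centroid using Ī + A·d² with d = y − 8.0955:
  rectangular body: d = -1.5955 cm → contributes +1729.4 cm⁴
  semicircular cap: d = 6.6022 cm → contributes +1123.6 cm⁴
Total I = 2 853 cm⁴.
Radius of gyration: k = √(I/A) = √(2 853 / 129.13) = 4.7004 cm.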